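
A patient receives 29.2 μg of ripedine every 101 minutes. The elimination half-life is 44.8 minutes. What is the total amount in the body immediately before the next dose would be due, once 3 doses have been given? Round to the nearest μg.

The 3 doses were given 303, 202, 101 minutes ago.
Total = 29.2·(1/2)^(303/44.8) + 29.2·(1/2)^(202/44.8) + 29.2·(1/2)^(101/44.8)
      = 0.26878 + 1.2825 + 6.1196 ≈ 7.6709 μg.

8 μg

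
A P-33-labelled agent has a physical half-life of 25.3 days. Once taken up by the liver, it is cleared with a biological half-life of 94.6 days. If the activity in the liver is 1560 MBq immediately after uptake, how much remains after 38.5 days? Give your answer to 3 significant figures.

1/t_eff = 1/t_phys + 1/t_biol = 1/25.3 + 1/94.6 = 0.050097 per day.
t_eff = 25.3 × 94.6 / (25.3 + 94.6) ≈ 19.961 days.
Remaining = 1560 × (1/2)^(38.5/19.961) = 1560 × (1/2)^1.9287 ≈ 409.75 MBq.

410 MBq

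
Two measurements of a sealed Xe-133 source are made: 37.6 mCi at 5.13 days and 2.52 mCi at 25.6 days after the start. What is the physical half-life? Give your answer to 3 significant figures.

Over Δt = 25.6 − 5.13 = 20.47 days, the level fell by a factor of 37.6/2.52 ≈ 14.921.
n = log₂(14.921) ≈ 3.8992 half-lives, so t½ = 20.47/3.8992 ≈ 5.2497 days.

5.25 days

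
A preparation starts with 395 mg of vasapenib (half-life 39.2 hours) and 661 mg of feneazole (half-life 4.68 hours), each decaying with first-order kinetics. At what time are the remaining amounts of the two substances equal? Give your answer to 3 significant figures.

3.95 hours

Set 395·(1/2)^(t/39.2) = 661·(1/2)^(t/4.68).
Taking log₂: log₂(395/661) = t·(1/39.2 − 1/4.68).
log₂(0.59758) = -0.7428; 1/39.2 − 1/4.68 = -0.18817.
t = -0.7428 / -0.18817 ≈ 3.9476 hours.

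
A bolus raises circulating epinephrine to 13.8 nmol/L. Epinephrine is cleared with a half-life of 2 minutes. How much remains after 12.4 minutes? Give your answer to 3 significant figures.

Number of half-lives: n = 12.4/2 ≈ 6.2.
Remaining = 13.8 × (1/2)^6.2 = 13.8 × 0.013602 ≈ 0.18771 nmol/L.

0.188 nmol/L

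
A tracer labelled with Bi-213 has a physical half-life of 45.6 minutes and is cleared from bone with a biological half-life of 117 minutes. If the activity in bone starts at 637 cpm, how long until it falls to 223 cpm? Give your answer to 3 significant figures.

1/t_eff = 1/t_phys + 1/t_biol = 1/45.6 + 1/117 = 0.030477 per minute.
t_eff = 45.6 × 117 / (45.6 + 117) ≈ 32.812 minutes.
n = log₂(637/223) ≈ 1.5142; t = 1.5142 × 32.812 ≈ 49.685 minutes.

49.7 minutes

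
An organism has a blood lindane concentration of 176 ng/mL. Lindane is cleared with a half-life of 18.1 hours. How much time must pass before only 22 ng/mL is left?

54.3 hours

22/176 = 1/8, so 3 half-lives have elapsed.
t = 3 × 18.1 = 54.3 hours.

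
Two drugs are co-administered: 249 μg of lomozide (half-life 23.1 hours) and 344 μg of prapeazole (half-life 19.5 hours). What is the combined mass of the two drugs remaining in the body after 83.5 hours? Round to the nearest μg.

lomozide: 249 × (1/2)^(83.5/23.1) = 249 × (1/2)^3.6147 ≈ 20.326 μg.
prapeazole: 344 × (1/2)^(83.5/19.5) = 344 × (1/2)^4.2821 ≈ 17.682 μg.
Total = 20.326 + 17.682 ≈ 38.008 μg.

38 μg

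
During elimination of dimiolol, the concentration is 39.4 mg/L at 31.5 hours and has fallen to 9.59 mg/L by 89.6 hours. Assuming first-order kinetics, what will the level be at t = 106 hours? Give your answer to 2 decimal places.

Over Δt = 89.6 − 31.5 = 58.1 hours, the level fell by a factor of 39.4/9.59 ≈ 4.1084.
n = log₂(4.1084) ≈ 2.0386 half-lives, so t½ = 58.1/2.0386 ≈ 28.5 hours.
From t = 89.6 to t = 106: 9.59 × (1/2)^((106−89.6)/28.5) ≈ 6.4357 mg/L.

6.44 mg/L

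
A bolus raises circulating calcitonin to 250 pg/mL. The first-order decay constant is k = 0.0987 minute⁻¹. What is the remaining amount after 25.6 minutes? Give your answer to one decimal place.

20.0 pg/mL

t½ = ln 2 / k = 0.69315 / 0.0987 ≈ 7.0228 minutes.
Number of half-lives: n = 25.6/7.0228 ≈ 3.6453.
Remaining = 250 × (1/2)^3.6453 = 250 × 0.079921 ≈ 19.98 pg/mL.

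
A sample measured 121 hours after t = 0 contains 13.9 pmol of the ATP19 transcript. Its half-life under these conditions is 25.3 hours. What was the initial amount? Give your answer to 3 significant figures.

Number of half-lives elapsed: n = 121/25.3 ≈ 4.7826.
A₀ = A × 2^n = 13.9 × 2^4.7826 = 13.9 × 27.524 ≈ 382.58 pmol.

383 pmol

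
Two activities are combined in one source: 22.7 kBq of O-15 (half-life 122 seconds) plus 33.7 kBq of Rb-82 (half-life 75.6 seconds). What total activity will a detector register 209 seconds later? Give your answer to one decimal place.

O-15: 22.7 × (1/2)^(209/122) = 22.7 × (1/2)^1.7131 ≈ 6.9235 kBq.
Rb-82: 33.7 × (1/2)^(209/75.6) = 33.7 × (1/2)^2.7646 ≈ 4.9593 kBq.
Total = 6.9235 + 4.9593 ≈ 11.883 kBq.

11.9 kBq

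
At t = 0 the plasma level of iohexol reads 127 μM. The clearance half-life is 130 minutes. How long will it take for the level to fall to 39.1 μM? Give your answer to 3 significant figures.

221 minutes

Fraction remaining = 39.1/127 ≈ 0.30787.
n = log₂(127/39.1) = ln(3.2481)/ln 2 ≈ 1.6996 half-lives.
t = n × t½ = 1.6996 × 130 ≈ 220.95 minutes.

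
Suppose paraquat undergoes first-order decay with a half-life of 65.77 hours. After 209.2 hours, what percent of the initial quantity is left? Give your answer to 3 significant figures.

11.0%

n = 209.2/65.77 ≈ 3.1808 half-lives.
Fraction remaining = (1/2)^3.1808 ≈ 0.11028, i.e. 11.028%.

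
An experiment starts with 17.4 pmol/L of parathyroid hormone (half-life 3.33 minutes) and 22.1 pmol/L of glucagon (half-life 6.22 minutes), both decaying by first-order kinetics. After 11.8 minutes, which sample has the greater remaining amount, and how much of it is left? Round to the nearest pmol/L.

glucagon, 6 pmol/L

parathyroid hormone: 17.4 × (1/2)^3.5435 ≈ 1.4922 pmol/L.
glucagon: 22.1 × (1/2)^1.8971 ≈ 5.9334 pmol/L.
Glucagon has more remaining, at ≈ 5.9334 pmol/L.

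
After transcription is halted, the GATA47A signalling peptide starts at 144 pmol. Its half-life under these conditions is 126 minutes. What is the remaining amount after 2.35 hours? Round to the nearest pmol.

Convert the elapsed time: 2.35 hours = 141 minutes.
Number of half-lives: n = 141/126 ≈ 1.119.
Remaining = 144 × (1/2)^1.119 = 144 × 0.4604 ≈ 66.297 pmol.

66 pmol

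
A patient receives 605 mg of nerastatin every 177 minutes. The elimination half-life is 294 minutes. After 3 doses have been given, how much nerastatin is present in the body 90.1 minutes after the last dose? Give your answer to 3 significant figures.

1020 mg

The 3 doses were given 444.1, 267.1, 90.1 minutes ago.
Total = 605·(1/2)^(444.1/294) + 605·(1/2)^(267.1/294) + 605·(1/2)^(90.1/294)
      = 212.34 + 322.31 + 489.22 ≈ 1023.9 mg.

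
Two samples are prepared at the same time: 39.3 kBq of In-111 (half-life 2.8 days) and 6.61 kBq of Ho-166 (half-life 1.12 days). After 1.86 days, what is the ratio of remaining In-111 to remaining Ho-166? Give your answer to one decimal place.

11.9

In-111: 39.3 × (1/2)^(1.86/2.8) = 39.3 × (1/2)^0.66429 ≈ 24.798 kBq.
Ho-166: 6.61 × (1/2)^(1.86/1.12) = 6.61 × (1/2)^1.6607 ≈ 2.0906 kBq.
Ratio ≈ 24.798 / 2.0906 ≈ 11.862.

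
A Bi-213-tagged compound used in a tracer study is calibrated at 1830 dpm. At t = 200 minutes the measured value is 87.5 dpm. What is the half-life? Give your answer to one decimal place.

45.6 minutes

A/A₀ = 87.5/1830 ≈ 0.047814.
n = log₂(20.914) ≈ 4.3864 half-lives elapsed in 200 minutes.
t½ = 200/4.3864 ≈ 45.595 minutes.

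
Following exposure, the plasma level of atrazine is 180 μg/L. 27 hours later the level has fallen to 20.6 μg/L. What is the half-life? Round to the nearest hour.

A/A₀ = 20.6/180 ≈ 0.11444.
n = log₂(8.7379) ≈ 3.1273 half-lives elapsed in 27 hours.
t½ = 27/3.1273 ≈ 8.6337 hours.

9 hours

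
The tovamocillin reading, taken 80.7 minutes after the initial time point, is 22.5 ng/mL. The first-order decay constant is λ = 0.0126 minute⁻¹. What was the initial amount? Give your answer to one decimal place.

t½ = ln 2 / λ = 0.69315 / 0.0126 ≈ 55.012 minutes.
Number of half-lives elapsed: n = 80.7/55.012 ≈ 1.467.
A₀ = A × 2^n = 22.5 × 2^1.467 = 22.5 × 2.7644 ≈ 62.199 ng/mL.

62.2 ng/mL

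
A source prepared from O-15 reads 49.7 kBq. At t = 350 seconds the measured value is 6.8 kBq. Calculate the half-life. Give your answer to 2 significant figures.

A/A₀ = 6.8/49.7 ≈ 0.13682.
n = log₂(7.3088) ≈ 2.8696 half-lives elapsed in 350 seconds.
t½ = 350/2.8696 ≈ 121.97 seconds.

120 seconds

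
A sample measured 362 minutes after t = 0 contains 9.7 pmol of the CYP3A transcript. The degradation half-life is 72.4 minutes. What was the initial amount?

310.4 pmol

Number of half-lives elapsed: n = 362/72.4 ≈ 5.
A₀ = A × 2^n = 9.7 × 2^5 = 9.7 × 32 ≈ 310.4 pmol.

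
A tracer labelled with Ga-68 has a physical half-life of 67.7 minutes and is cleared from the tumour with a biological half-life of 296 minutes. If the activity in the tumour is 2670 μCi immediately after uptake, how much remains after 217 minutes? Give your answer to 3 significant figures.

174 μCi

1/t_eff = 1/t_phys + 1/t_biol = 1/67.7 + 1/296 = 0.018149 per minute.
t_eff = 67.7 × 296 / (67.7 + 296) ≈ 55.098 minutes.
Remaining = 2670 × (1/2)^(217/55.098) = 2670 × (1/2)^3.9384 ≈ 174.15 μCi.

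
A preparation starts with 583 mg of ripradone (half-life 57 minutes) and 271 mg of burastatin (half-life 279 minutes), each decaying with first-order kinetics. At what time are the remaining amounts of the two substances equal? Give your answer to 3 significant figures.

79.2 minutes

Set 583·(1/2)^(t/57) = 271·(1/2)^(t/279).
Taking log₂: log₂(583/271) = t·(1/57 − 1/279).
log₂(2.1513) = 1.1052; 1/57 − 1/279 = 0.01396.
t = 1.1052 / 0.01396 ≈ 79.171 minutes.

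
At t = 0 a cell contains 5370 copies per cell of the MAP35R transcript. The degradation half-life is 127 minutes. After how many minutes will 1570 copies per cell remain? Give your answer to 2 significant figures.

Fraction remaining = 1570/5370 ≈ 0.29236.
n = log₂(5370/1570) = ln(3.4204)/ln 2 ≈ 1.7742 half-lives.
t = n × t½ = 1.7742 × 127 ≈ 225.32 minutes.

230 minutes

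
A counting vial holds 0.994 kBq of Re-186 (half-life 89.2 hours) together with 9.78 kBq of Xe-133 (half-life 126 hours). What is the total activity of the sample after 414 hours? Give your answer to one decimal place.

1.0 kBq

Re-186: 0.994 × (1/2)^(414/89.2) = 0.994 × (1/2)^4.6413 ≈ 0.039832 kBq.
Xe-133: 9.78 × (1/2)^(414/126) = 9.78 × (1/2)^3.2857 ≈ 1.0029 kBq.
Total = 0.039832 + 1.0029 ≈ 1.0427 kBq.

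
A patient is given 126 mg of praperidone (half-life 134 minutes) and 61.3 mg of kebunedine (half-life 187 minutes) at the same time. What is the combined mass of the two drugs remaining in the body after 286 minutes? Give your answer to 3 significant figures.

49.9 mg

praperidone: 126 × (1/2)^(286/134) = 126 × (1/2)^2.1343 ≈ 28.699 mg.
kebunedine: 61.3 × (1/2)^(286/187) = 61.3 × (1/2)^1.5294 ≈ 21.235 mg.
Total = 28.699 + 21.235 ≈ 49.935 mg.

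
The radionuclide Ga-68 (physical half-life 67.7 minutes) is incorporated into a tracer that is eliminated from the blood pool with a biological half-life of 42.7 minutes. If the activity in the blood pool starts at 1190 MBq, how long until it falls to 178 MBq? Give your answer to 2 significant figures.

72 minutes

1/t_eff = 1/t_phys + 1/t_biol = 1/67.7 + 1/42.7 = 0.03819 per minute.
t_eff = 67.7 × 42.7 / (67.7 + 42.7) ≈ 26.185 minutes.
n = log₂(1190/178) ≈ 2.741; t = 2.741 × 26.185 ≈ 71.773 minutes.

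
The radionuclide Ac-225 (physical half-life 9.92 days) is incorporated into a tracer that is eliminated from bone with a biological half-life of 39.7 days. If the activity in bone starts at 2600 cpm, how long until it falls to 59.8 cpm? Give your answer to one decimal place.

43.2 days

1/t_eff = 1/t_phys + 1/t_biol = 1/9.92 + 1/39.7 = 0.126 per day.
t_eff = 9.92 × 39.7 / (9.92 + 39.7) ≈ 7.9368 days.
n = log₂(2600/59.8) ≈ 5.4422; t = 5.4422 × 7.9368 ≈ 43.194 days.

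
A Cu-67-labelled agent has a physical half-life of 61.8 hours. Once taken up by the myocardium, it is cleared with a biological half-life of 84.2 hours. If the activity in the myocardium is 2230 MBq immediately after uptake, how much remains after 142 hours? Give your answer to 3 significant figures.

1/t_eff = 1/t_phys + 1/t_biol = 1/61.8 + 1/84.2 = 0.028058 per hour.
t_eff = 61.8 × 84.2 / (61.8 + 84.2) ≈ 35.641 hours.
Remaining = 2230 × (1/2)^(142/35.641) = 2230 × (1/2)^3.9842 ≈ 140.91 MBq.

141 MBq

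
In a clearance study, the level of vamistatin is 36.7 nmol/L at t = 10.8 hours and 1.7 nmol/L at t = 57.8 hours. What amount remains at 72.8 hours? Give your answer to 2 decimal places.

Over Δt = 57.8 − 10.8 = 47 hours, the level fell by a factor of 36.7/1.7 ≈ 21.588.
n = log₂(21.588) ≈ 4.4322 half-lives, so t½ = 47/4.4322 ≈ 10.604 hours.
From t = 57.8 to t = 72.8: 1.7 × (1/2)^((72.8−57.8)/10.604) ≈ 0.63773 nmol/L.

0.64 nmol/L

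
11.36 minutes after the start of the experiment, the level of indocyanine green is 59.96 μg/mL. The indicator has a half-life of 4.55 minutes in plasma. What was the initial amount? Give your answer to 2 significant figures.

340 μg/mL

Number of half-lives elapsed: n = 11.36/4.55 ≈ 2.4967.
A₀ = A × 2^n = 59.96 × 2^2.4967 = 59.96 × 5.6439 ≈ 338.41 μg/mL.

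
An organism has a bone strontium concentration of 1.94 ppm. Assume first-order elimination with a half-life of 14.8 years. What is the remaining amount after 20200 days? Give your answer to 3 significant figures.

0.145 ppm

Convert the elapsed time: 20200 days = 55.3425 years.
Number of half-lives: n = 55.3425/14.8 ≈ 3.7394.
Remaining = 1.94 × (1/2)^3.7394 = 1.94 × 0.074876 ≈ 0.14526 ppm.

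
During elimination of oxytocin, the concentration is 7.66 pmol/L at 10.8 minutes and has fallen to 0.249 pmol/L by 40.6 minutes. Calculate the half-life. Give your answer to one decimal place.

6.0 minutes

Over Δt = 40.6 − 10.8 = 29.8 minutes, the level fell by a factor of 7.66/0.249 ≈ 30.763.
n = log₂(30.763) ≈ 4.9431 half-lives, so t½ = 29.8/4.9431 ≈ 6.0286 minutes.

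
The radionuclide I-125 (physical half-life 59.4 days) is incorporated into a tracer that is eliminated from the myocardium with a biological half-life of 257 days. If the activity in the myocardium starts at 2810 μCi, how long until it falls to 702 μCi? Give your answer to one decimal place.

1/t_eff = 1/t_phys + 1/t_biol = 1/59.4 + 1/257 = 0.020726 per day.
t_eff = 59.4 × 257 / (59.4 + 257) ≈ 48.248 days.
n = log₂(2810/702) ≈ 2.001; t = 2.001 × 48.248 ≈ 96.546 days.

96.5 days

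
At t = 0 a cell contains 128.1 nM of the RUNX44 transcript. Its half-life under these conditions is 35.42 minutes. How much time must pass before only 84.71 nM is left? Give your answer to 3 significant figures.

21.1 minutes

Fraction remaining = 84.71/128.1 ≈ 0.66128.
n = log₂(128.1/84.71) = ln(1.5122)/ln 2 ≈ 0.59667 half-lives.
t = n × t½ = 0.59667 × 35.42 ≈ 21.134 minutes.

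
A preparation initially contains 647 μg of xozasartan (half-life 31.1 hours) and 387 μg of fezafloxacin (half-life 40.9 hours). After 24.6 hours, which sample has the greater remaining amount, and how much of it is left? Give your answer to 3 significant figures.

xozasartan: 647 × (1/2)^0.791 ≈ 373.93 μg.
fezafloxacin: 387 × (1/2)^0.60147 ≈ 255.07 μg.
Xozasartan has more remaining, at ≈ 373.93 μg.

xozasartan, 374 μg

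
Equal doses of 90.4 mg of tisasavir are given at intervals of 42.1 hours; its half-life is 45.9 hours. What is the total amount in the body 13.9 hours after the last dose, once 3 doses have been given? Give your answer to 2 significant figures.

130 mg

The 3 doses were given 98.1, 56, 13.9 hours ago.
Total = 90.4·(1/2)^(98.1/45.9) + 90.4·(1/2)^(56/45.9) + 90.4·(1/2)^(13.9/45.9)
      = 20.549 + 38.806 + 73.284 ≈ 132.64 mg.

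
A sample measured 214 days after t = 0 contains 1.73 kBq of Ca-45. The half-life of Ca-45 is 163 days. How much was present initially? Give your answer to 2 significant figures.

Number of half-lives elapsed: n = 214/163 ≈ 1.3129.
A₀ = A × 2^n = 1.73 × 2^1.3129 = 1.73 × 2.4844 ≈ 4.298 kBq.

4.3 kBq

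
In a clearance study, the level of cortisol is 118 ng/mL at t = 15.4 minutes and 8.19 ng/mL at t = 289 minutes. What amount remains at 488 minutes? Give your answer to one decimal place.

1.2 ng/mL

Over Δt = 289 − 15.4 = 273.6 minutes, the level fell by a factor of 118/8.19 ≈ 14.408.
n = log₂(14.408) ≈ 3.8488 half-lives, so t½ = 273.6/3.8488 ≈ 71.087 minutes.
From t = 289 to t = 488: 8.19 × (1/2)^((488−289)/71.087) ≈ 1.1765 ng/mL.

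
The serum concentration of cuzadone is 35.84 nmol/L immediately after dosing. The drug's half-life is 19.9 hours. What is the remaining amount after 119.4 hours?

Elapsed time is 6 half-lives (119.4/19.9).
Each half-life halves the amount: 35.84 × (1/2)^6 = 35.84/64 = 0.56 nmol/L.

0.56 nmol/L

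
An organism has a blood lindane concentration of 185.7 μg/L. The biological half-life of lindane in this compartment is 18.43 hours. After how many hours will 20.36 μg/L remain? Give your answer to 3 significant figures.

Fraction remaining = 20.36/185.7 ≈ 0.10964.
n = log₂(185.7/20.36) = ln(9.1208)/ln 2 ≈ 3.1892 half-lives.
t = n × t½ = 3.1892 × 18.43 ≈ 58.776 hours.

58.8 hours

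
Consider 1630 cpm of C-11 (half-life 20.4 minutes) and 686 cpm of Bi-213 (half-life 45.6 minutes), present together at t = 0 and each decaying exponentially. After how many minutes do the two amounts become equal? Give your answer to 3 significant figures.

46.1 minutes

Set 1630·(1/2)^(t/20.4) = 686·(1/2)^(t/45.6).
Taking log₂: log₂(1630/686) = t·(1/20.4 − 1/45.6).
log₂(2.3761) = 1.2486; 1/20.4 − 1/45.6 = 0.02709.
t = 1.2486 / 0.02709 ≈ 46.091 minutes.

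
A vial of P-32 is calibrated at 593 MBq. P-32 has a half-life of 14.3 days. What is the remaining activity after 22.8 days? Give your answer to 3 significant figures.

196 MBq

Number of half-lives: n = 22.8/14.3 ≈ 1.5944.
Remaining = 593 × (1/2)^1.5944 = 593 × 0.33116 ≈ 196.38 MBq.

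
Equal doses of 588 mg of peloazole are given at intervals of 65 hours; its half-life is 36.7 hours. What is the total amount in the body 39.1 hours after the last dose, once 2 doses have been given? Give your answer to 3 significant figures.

The 2 doses were given 104.1, 39.1 hours ago.
Total = 588·(1/2)^(104.1/36.7) + 588·(1/2)^(39.1/36.7)
      = 82.319 + 280.97 ≈ 363.29 mg.

363 mg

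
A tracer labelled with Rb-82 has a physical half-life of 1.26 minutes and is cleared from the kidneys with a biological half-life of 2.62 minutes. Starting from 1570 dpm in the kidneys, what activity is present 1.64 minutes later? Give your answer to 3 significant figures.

413 dpm

1/t_eff = 1/t_phys + 1/t_biol = 1/1.26 + 1/2.62 = 1.1753 per minute.
t_eff = 1.26 × 2.62 / (1.26 + 2.62) ≈ 0.85082 minutes.
Remaining = 1570 × (1/2)^(1.64/0.85082) = 1570 × (1/2)^1.9275 ≈ 412.72 dpm.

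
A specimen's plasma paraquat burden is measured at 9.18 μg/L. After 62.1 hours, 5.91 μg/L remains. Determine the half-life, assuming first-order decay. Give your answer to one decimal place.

97.7 hours

A/A₀ = 5.91/9.18 ≈ 0.64379.
n = log₂(1.5533) ≈ 0.63534 half-lives elapsed in 62.1 hours.
t½ = 62.1/0.63534 ≈ 97.744 hours.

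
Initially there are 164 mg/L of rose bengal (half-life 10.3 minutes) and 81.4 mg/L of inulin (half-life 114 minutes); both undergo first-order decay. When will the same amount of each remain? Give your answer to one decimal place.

Set 164·(1/2)^(t/10.3) = 81.4·(1/2)^(t/114).
Taking log₂: log₂(164/81.4) = t·(1/10.3 − 1/114).
log₂(2.0147) = 1.0106; 1/10.3 − 1/114 = 0.088315.
t = 1.0106 / 0.088315 ≈ 11.443 minutes.

11.4 minutes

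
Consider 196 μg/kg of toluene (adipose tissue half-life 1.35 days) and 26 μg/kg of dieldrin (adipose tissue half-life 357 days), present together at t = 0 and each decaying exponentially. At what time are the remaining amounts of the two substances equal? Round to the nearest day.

Set 196·(1/2)^(t/1.35) = 26·(1/2)^(t/357).
Taking log₂: log₂(196/26) = t·(1/1.35 − 1/357).
log₂(7.5385) = 2.9143; 1/1.35 − 1/357 = 0.73794.
t = 2.9143 / 0.73794 ≈ 3.9492 days.

4 days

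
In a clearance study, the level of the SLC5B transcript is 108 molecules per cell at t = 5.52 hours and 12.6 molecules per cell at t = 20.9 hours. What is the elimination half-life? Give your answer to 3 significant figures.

4.96 hours

Over Δt = 20.9 − 5.52 = 15.38 hours, the level fell by a factor of 108/12.6 ≈ 8.5714.
n = log₂(8.5714) ≈ 3.0995 half-lives, so t½ = 15.38/3.0995 ≈ 4.962 hours.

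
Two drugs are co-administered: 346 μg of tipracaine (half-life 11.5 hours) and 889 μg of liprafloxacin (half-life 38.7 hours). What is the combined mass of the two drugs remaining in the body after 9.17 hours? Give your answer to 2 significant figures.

950 μg

tipracaine: 346 × (1/2)^(9.17/11.5) = 346 × (1/2)^0.79739 ≈ 199.08 μg.
liprafloxacin: 889 × (1/2)^(9.17/38.7) = 889 × (1/2)^0.23695 ≈ 754.35 μg.
Total = 199.08 + 754.35 ≈ 953.43 μg.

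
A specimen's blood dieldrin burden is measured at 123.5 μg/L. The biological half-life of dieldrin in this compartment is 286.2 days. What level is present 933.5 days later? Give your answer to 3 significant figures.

12.9 μg/L

Number of half-lives: n = 933.5/286.2 ≈ 3.2617.
Remaining = 123.5 × (1/2)^3.2617 = 123.5 × 0.10426 ≈ 12.876 μg/L.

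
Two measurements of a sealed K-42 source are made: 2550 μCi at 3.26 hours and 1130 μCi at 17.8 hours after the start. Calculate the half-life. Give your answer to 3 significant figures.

12.4 hours

Over Δt = 17.8 − 3.26 = 14.54 hours, the level fell by a factor of 2550/1130 ≈ 2.2566.
n = log₂(2.2566) ≈ 1.1742 half-lives, so t½ = 14.54/1.1742 ≈ 12.383 hours.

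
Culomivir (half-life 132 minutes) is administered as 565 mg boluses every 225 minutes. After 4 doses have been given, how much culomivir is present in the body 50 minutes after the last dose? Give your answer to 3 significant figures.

The 4 doses were given 725, 500, 275, 50 minutes ago.
Total = 565·(1/2)^(725/132) + 565·(1/2)^(500/132) + 565·(1/2)^(275/132) + 565·(1/2)^(50/132)
      = 12.551 + 40.906 + 133.32 + 434.53 ≈ 621.31 mg.

621 mg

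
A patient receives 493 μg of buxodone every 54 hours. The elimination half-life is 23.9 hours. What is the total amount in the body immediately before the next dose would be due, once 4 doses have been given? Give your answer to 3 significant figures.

130 μg

The 4 doses were given 216, 162, 108, 54 hours ago.
Total = 493·(1/2)^(216/23.9) + 493·(1/2)^(162/23.9) + 493·(1/2)^(108/23.9) + 493·(1/2)^(54/23.9)
      = 0.93808 + 4.4915 + 21.505 + 102.97 ≈ 129.9 μg.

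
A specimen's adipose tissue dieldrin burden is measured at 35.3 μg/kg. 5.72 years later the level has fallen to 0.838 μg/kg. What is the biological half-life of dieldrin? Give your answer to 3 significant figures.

1.06 years

A/A₀ = 0.838/35.3 ≈ 0.023739.
n = log₂(42.124) ≈ 5.3966 half-lives elapsed in 5.72 years.
t½ = 5.72/5.3966 ≈ 1.0599 years.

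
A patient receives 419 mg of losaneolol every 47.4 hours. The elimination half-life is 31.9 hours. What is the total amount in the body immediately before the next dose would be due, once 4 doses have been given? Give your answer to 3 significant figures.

229 mg

The 4 doses were given 189.6, 142.2, 94.8, 47.4 hours ago.
Total = 419·(1/2)^(189.6/31.9) + 419·(1/2)^(142.2/31.9) + 419·(1/2)^(94.8/31.9) + 419·(1/2)^(47.4/31.9)
      = 6.808 + 19.069 + 53.409 + 149.59 ≈ 228.88 mg.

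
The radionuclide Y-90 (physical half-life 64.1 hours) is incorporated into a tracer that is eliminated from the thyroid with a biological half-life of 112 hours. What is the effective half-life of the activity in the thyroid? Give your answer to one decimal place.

40.8 hours

1/t_eff = 1/t_phys + 1/t_biol = 1/64.1 + 1/112 = 0.024529 per hour.
t_eff = 64.1 × 112 / (64.1 + 112) ≈ 40.768 hours.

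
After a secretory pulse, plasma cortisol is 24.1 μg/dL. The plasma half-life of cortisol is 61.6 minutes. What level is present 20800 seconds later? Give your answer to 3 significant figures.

0.487 μg/dL

Convert the elapsed time: 20800 seconds = 346.667 minutes.
Number of half-lives: n = 346.667/61.6 ≈ 5.6277.
Remaining = 24.1 × (1/2)^5.6277 = 24.1 × 0.020225 ≈ 0.48743 μg/dL.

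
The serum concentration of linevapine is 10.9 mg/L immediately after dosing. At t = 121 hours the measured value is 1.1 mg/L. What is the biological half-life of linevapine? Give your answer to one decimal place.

A/A₀ = 1.1/10.9 ≈ 0.10092.
n = log₂(9.9091) ≈ 3.3088 half-lives elapsed in 121 hours.
t½ = 121/3.3088 ≈ 36.57 hours.

36.6 hours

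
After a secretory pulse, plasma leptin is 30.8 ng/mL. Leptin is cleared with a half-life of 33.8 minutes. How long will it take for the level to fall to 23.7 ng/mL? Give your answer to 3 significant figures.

Fraction remaining = 23.7/30.8 ≈ 0.76948.
n = log₂(30.8/23.7) = ln(1.2996)/ln 2 ≈ 0.37804 half-lives.
t = n × t½ = 0.37804 × 33.8 ≈ 12.778 minutes.

12.8 minutes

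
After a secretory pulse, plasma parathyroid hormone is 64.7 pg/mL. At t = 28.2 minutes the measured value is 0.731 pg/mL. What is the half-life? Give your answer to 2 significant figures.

A/A₀ = 0.731/64.7 ≈ 0.011298.
n = log₂(88.509) ≈ 6.4678 half-lives elapsed in 28.2 minutes.
t½ = 28.2/6.4678 ≈ 4.3601 minutes.

4.4 minutes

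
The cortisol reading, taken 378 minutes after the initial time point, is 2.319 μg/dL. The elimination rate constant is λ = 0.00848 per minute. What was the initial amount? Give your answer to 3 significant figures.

57.2 μg/dL

t½ = ln 2 / λ = 0.69315 / 0.00848 ≈ 81.739 minutes.
Number of half-lives elapsed: n = 378/81.739 ≈ 4.6245.
A₀ = A × 2^n = 2.319 × 2^4.6245 = 2.319 × 24.666 ≈ 57.201 μg/dL.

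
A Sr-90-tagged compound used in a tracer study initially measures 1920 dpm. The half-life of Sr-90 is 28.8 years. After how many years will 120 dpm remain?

115.2 years

120/1920 = 1/16, so 4 half-lives have elapsed.
t = 4 × 28.8 = 115.2 years.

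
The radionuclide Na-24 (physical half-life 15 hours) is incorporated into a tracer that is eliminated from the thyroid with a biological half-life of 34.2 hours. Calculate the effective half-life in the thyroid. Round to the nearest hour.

10 hours

1/t_eff = 1/t_phys + 1/t_biol = 1/15 + 1/34.2 = 0.095906 per hour.
t_eff = 15 × 34.2 / (15 + 34.2) ≈ 10.427 hours.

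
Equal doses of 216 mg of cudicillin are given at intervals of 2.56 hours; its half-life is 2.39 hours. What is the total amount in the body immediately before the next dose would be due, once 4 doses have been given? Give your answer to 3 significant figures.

186 mg

The 4 doses were given 10.24, 7.68, 5.12, 2.56 hours ago.
Total = 216·(1/2)^(10.24/2.39) + 216·(1/2)^(7.68/2.39) + 216·(1/2)^(5.12/2.39) + 216·(1/2)^(2.56/2.39)
      = 11.084 + 23.288 + 48.929 + 102.8 ≈ 186.11 mg.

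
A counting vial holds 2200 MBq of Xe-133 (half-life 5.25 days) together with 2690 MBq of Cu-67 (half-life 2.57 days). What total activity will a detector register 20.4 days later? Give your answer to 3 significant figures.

160 MBq

Xe-133: 2200 × (1/2)^(20.4/5.25) = 2200 × (1/2)^3.8857 ≈ 148.84 MBq.
Cu-67: 2690 × (1/2)^(20.4/2.57) = 2690 × (1/2)^7.9377 ≈ 10.971 MBq.
Total = 148.84 + 10.971 ≈ 159.81 MBq.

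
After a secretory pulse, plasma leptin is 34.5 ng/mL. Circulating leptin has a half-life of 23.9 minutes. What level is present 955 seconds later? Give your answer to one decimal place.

21.7 ng/mL

Convert the elapsed time: 955 seconds = 15.9167 minutes.
Number of half-lives: n = 15.9167/23.9 ≈ 0.66597.
Remaining = 34.5 × (1/2)^0.66597 = 34.5 × 0.63027 ≈ 21.744 ng/mL.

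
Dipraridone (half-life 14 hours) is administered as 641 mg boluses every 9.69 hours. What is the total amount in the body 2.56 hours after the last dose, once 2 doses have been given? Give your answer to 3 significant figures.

The 2 doses were given 12.25, 2.56 hours ago.
Total = 641·(1/2)^(12.25/14) + 641·(1/2)^(2.56/14)
      = 349.51 + 564.69 ≈ 914.2 mg.

914 mg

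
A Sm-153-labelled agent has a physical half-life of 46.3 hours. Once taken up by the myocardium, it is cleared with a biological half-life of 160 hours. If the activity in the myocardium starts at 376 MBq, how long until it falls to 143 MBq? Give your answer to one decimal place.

1/t_eff = 1/t_phys + 1/t_biol = 1/46.3 + 1/160 = 0.027848 per hour.
t_eff = 46.3 × 160 / (46.3 + 160) ≈ 35.909 hours.
n = log₂(376/143) ≈ 1.3947; t = 1.3947 × 35.909 ≈ 50.083 hours.

50.1 hours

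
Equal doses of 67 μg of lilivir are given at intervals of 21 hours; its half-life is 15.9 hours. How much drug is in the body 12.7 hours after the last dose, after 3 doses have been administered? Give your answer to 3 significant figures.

60.1 μg

The 3 doses were given 54.7, 33.7, 12.7 hours ago.
Total = 67·(1/2)^(54.7/15.9) + 67·(1/2)^(33.7/15.9) + 67·(1/2)^(12.7/15.9)
      = 6.1724 + 15.419 + 38.515 ≈ 60.106 μg.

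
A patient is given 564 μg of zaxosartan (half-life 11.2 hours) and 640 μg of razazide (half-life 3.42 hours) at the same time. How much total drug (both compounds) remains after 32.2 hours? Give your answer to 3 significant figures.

77.8 μg

zaxosartan: 564 × (1/2)^(32.2/11.2) = 564 × (1/2)^2.875 ≈ 76.881 μg.
razazide: 640 × (1/2)^(32.2/3.42) = 640 × (1/2)^9.4152 ≈ 0.93739 μg.
Total = 76.881 + 0.93739 ≈ 77.818 μg.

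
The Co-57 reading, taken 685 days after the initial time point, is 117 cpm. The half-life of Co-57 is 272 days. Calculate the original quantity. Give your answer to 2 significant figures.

670 cpm

Number of half-lives elapsed: n = 685/272 ≈ 2.5184.
A₀ = A × 2^n = 117 × 2^2.5184 = 117 × 5.7294 ≈ 670.34 cpm.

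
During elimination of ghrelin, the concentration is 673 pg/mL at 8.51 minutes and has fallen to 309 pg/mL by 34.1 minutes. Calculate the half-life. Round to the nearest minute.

Over Δt = 34.1 − 8.51 = 25.59 minutes, the level fell by a factor of 673/309 ≈ 2.178.
n = log₂(2.178) ≈ 1.123 half-lives, so t½ = 25.59/1.123 ≈ 22.787 minutes.

23 minutes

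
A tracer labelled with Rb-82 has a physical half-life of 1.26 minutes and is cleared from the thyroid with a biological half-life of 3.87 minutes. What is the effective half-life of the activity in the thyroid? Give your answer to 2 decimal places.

1/t_eff = 1/t_phys + 1/t_biol = 1/1.26 + 1/3.87 = 1.052 per minute.
t_eff = 1.26 × 3.87 / (1.26 + 3.87) ≈ 0.95053 minutes.

0.95 minutes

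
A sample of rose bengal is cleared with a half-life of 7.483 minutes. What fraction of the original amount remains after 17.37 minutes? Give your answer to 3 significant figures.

0.200

n = 17.37/7.483 ≈ 2.3213 half-lives.
Fraction remaining = (1/2)^2.3213 ≈ 0.20009.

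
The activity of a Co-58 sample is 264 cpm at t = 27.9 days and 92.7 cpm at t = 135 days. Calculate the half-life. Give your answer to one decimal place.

70.9 days

Over Δt = 135 − 27.9 = 107.1 days, the level fell by a factor of 264/92.7 ≈ 2.8479.
n = log₂(2.8479) ≈ 1.5099 half-lives, so t½ = 107.1/1.5099 ≈ 70.932 days.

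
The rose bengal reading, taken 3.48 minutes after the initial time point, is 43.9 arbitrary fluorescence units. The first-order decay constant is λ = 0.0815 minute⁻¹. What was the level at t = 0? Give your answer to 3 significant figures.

58.3 arbitrary fluorescence units

t½ = ln 2 / λ = 0.69315 / 0.0815 ≈ 8.5049 minutes.
Number of half-lives elapsed: n = 3.48/8.5049 ≈ 0.40918.
A₀ = A × 2^n = 43.9 × 2^0.40918 = 43.9 × 1.3279 ≈ 58.296 arbitrary fluorescence units.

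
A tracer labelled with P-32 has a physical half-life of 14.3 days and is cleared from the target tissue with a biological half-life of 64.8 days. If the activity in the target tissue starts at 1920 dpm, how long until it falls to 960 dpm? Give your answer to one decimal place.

11.7 days

1/t_eff = 1/t_phys + 1/t_biol = 1/14.3 + 1/64.8 = 0.085362 per day.
t_eff = 14.3 × 64.8 / (14.3 + 64.8) ≈ 11.715 days.
n = log₂(1920/960) ≈ 1; t = 1 × 11.715 ≈ 11.715 days.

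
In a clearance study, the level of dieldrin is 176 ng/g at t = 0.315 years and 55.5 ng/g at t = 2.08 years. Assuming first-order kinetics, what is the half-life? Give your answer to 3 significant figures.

Over Δt = 2.08 − 0.315 = 1.765 years, the level fell by a factor of 176/55.5 ≈ 3.1712.
n = log₂(3.1712) ≈ 1.665 half-lives, so t½ = 1.765/1.665 ≈ 1.0601 years.

1.06 years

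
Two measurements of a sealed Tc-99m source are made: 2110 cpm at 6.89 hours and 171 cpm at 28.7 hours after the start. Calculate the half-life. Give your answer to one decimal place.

Over Δt = 28.7 − 6.89 = 21.81 hours, the level fell by a factor of 2110/171 ≈ 12.339.
n = log₂(12.339) ≈ 3.6252 half-lives, so t½ = 21.81/3.6252 ≈ 6.0163 hours.

6.0 hours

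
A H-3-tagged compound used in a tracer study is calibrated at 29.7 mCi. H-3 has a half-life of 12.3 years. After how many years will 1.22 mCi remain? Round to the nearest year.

57 years

Fraction remaining = 1.22/29.7 ≈ 0.041077.
n = log₂(29.7/1.22) = ln(24.344)/ln 2 ≈ 4.6055 half-lives.
t = n × t½ = 4.6055 × 12.3 ≈ 56.648 years.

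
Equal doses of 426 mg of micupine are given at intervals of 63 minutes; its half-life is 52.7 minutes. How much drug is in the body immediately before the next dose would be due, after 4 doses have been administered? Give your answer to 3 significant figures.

The 4 doses were given 252, 189, 126, 63 minutes ago.
Total = 426·(1/2)^(252/52.7) + 426·(1/2)^(189/52.7) + 426·(1/2)^(126/52.7) + 426·(1/2)^(63/52.7)
      = 15.486 + 35.466 + 81.223 + 186.01 ≈ 318.19 mg.

318 mg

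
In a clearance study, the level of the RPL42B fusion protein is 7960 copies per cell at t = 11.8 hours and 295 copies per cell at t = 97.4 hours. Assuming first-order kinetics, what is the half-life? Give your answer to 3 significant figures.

Over Δt = 97.4 − 11.8 = 85.6 hours, the level fell by a factor of 7960/295 ≈ 26.983.
n = log₂(26.983) ≈ 4.754 half-lives, so t½ = 85.6/4.754 ≈ 18.006 hours.

18.0 hours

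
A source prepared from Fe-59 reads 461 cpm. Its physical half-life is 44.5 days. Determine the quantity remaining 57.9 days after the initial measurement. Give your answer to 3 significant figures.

187 cpm

Number of half-lives: n = 57.9/44.5 ≈ 1.3011.
Remaining = 461 × (1/2)^1.3011 = 461 × 0.40581 ≈ 187.08 cpm.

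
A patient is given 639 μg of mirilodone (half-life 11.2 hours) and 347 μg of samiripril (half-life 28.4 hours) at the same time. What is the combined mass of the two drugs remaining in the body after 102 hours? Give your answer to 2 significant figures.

mirilodone: 639 × (1/2)^(102/11.2) = 639 × (1/2)^9.1071 ≈ 1.1587 μg.
samiripril: 347 × (1/2)^(102/28.4) = 347 × (1/2)^3.5915 ≈ 28.785 μg.
Total = 1.1587 + 28.785 ≈ 29.944 μg.

30 μg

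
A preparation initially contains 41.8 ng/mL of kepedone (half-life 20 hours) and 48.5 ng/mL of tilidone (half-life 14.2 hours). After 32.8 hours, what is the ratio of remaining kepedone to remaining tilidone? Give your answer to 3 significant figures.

1.37

kepedone: 41.8 × (1/2)^(32.8/20) = 41.8 × (1/2)^1.64 ≈ 13.412 ng/mL.
tilidone: 48.5 × (1/2)^(32.8/14.2) = 48.5 × (1/2)^2.3099 ≈ 9.7815 ng/mL.
Ratio ≈ 13.412 / 9.7815 ≈ 1.3711.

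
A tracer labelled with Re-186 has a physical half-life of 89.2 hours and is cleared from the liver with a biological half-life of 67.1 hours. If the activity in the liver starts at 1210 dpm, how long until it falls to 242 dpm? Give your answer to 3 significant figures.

88.9 hours

1/t_eff = 1/t_phys + 1/t_biol = 1/89.2 + 1/67.1 = 0.026114 per hour.
t_eff = 89.2 × 67.1 / (89.2 + 67.1) ≈ 38.294 hours.
n = log₂(1210/242) ≈ 2.3219; t = 2.3219 × 38.294 ≈ 88.915 hours.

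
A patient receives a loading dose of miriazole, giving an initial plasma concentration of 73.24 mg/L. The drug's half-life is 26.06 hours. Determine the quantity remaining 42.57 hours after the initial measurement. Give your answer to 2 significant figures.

24 mg/L

Number of half-lives: n = 42.57/26.06 ≈ 1.6335.
Remaining = 73.24 × (1/2)^1.6335 = 73.24 × 0.3223 ≈ 23.605 mg/L.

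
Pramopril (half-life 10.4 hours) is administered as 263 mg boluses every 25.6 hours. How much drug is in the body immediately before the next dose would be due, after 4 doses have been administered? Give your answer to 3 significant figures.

The 4 doses were given 102.4, 76.8, 51.2, 25.6 hours ago.
Total = 263·(1/2)^(102.4/10.4) + 263·(1/2)^(76.8/10.4) + 263·(1/2)^(51.2/10.4) + 263·(1/2)^(25.6/10.4)
      = 0.28574 + 1.5739 + 8.6689 + 47.748 ≈ 58.277 mg.

58.3 mg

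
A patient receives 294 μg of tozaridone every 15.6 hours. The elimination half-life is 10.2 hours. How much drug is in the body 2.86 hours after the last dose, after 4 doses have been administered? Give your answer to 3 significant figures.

The 4 doses were given 49.66, 34.06, 18.46, 2.86 hours ago.
Total = 294·(1/2)^(49.66/10.2) + 294·(1/2)^(34.06/10.2) + 294·(1/2)^(18.46/10.2) + 294·(1/2)^(2.86/10.2)
      = 10.063 + 29.05 + 83.858 + 242.07 ≈ 365.04 μg.

365 μg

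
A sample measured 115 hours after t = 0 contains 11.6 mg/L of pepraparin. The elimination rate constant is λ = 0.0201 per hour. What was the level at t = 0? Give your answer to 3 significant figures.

t½ = ln 2 / λ = 0.69315 / 0.0201 ≈ 34.485 hours.
Number of half-lives elapsed: n = 115/34.485 ≈ 3.3348.
A₀ = A × 2^n = 11.6 × 2^3.3348 = 11.6 × 10.09 ≈ 117.04 mg/L.

117 mg/L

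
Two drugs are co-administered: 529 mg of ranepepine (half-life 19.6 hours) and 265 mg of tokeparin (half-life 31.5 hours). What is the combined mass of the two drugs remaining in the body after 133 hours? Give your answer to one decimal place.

ranepepine: 529 × (1/2)^(133/19.6) = 529 × (1/2)^6.7857 ≈ 4.7946 mg.
tokeparin: 265 × (1/2)^(133/31.5) = 265 × (1/2)^4.2222 ≈ 14.198 mg.
Total = 4.7946 + 14.198 ≈ 18.993 mg.

19.0 mg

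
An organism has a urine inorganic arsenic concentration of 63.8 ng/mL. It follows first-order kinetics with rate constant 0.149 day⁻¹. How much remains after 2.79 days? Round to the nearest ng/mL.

t½ = ln 2 / k = 0.69315 / 0.149 ≈ 4.652 days.
Number of half-lives: n = 2.79/4.652 ≈ 0.59974.
Remaining = 63.8 × (1/2)^0.59974 = 63.8 × 0.65987 ≈ 42.1 ng/mL.

42 ng/mL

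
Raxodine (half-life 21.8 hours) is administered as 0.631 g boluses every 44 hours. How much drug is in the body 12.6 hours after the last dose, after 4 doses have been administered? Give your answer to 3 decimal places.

The 4 doses were given 144.6, 100.6, 56.6, 12.6 hours ago.
Total = 0.631·(1/2)^(144.6/21.8) + 0.631·(1/2)^(100.6/21.8) + 0.631·(1/2)^(56.6/21.8) + 0.631·(1/2)^(12.6/21.8)
      = 0.0063575 + 0.025756 + 0.10434 + 0.42271 ≈ 0.55916 g.

0.559 g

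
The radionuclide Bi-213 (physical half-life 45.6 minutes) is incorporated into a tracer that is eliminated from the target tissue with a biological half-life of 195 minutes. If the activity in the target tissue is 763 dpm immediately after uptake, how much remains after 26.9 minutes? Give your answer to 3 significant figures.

461 dpm

1/t_eff = 1/t_phys + 1/t_biol = 1/45.6 + 1/195 = 0.027058 per minute.
t_eff = 45.6 × 195 / (45.6 + 195) ≈ 36.958 minutes.
Remaining = 763 × (1/2)^(26.9/36.958) = 763 × (1/2)^0.72786 ≈ 460.7 dpm.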